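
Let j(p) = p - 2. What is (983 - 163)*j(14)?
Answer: 9840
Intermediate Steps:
j(p) = -2 + p
(983 - 163)*j(14) = (983 - 163)*(-2 + 14) = 820*12 = 9840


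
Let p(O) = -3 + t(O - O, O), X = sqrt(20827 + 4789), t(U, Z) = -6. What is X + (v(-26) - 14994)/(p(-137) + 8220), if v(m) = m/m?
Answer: -14993/8211 + 4*sqrt(1601) ≈ 158.22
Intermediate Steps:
v(m) = 1
X = 4*sqrt(1601) (X = sqrt(25616) = 4*sqrt(1601) ≈ 160.05)
p(O) = -9 (p(O) = -3 - 6 = -9)
X + (v(-26) - 14994)/(p(-137) + 8220) = 4*sqrt(1601) + (1 - 14994)/(-9 + 8220) = 4*sqrt(1601) - 14993/8211 = -14993/8211 + 4*sqrt(1601)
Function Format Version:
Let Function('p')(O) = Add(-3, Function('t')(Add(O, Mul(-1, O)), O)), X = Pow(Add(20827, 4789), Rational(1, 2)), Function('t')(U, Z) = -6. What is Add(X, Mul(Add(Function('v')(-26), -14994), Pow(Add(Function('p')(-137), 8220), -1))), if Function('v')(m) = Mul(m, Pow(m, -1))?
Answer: Add(Rational(-14993, 8211), Mul(4, Pow(1601, Rational(1, 2)))) ≈ 158.22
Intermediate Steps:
Function('v')(m) = 1
X = Mul(4, Pow(1601, Rational(1, 2))) (X = Pow(25616, Rational(1, 2)) = Mul(4, Pow(1601, Rational(1, 2))) ≈ 160.05)
Function('p')(O) = -9 (Function('p')(O) = Add(-3, -6) = -9)
Add(X, Mul(Add(Function('v')(-26), -14994), Pow(Add(Function('p')(-137), 8220), -1))) = Add(Mul(4, Pow(1601, Rational(1, 2))), Mul(Add(1, -14994), Pow(Add(-9, 8220), -1))) = Add(Mul(4, Pow(1601, Rational(1, 2))), Mul(-14993, Pow(8211, -1))) = Add(Mul(4, Pow(1601, Rational(1, 2))), Mul(-14993, Rational(1, 8211))) = Add(Mul(4, Pow(1601, Rational(1, 2))), Rational(-14993, 8211)) = Add(Rational(-14993, 8211), Mul(4, Pow(1601, Rational(1, 2))))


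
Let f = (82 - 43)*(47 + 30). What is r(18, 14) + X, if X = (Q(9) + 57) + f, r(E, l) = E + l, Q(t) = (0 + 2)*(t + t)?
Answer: 3128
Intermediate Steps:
Q(t) = 4*t (Q(t) = 2*(2*t) = 4*t)
f = 3003 (f = 39*77 = 3003)
X = 3096 (X = (4*9 + 57) + 3003 = (36 + 57) + 3003 = 93 + 3003 = 3096)
r(18, 14) + X = (18 + 14) + 3096 = 32 + 3096 = 3128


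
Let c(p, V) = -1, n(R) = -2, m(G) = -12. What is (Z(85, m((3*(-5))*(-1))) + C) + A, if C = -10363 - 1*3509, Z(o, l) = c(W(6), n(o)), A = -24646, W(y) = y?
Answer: -38519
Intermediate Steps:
Z(o, l) = -1
C = -13872 (C = -10363 - 3509 = -13872)
(Z(85, m((3*(-5))*(-1))) + C) + A = (-1 - 13872) - 24646 = -13873 - 24646 = -38519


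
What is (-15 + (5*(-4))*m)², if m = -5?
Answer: 7225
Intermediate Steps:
(-15 + (5*(-4))*m)² = (-15 + (5*(-4))*(-5))² = (-15 - 20*(-5))² = (-15 + 100)² = 85² = 7225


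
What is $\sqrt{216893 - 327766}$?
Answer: $i \sqrt{110873} \approx 332.98 i$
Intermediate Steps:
$\sqrt{216893 - 327766} = \sqrt{-110873} = i \sqrt{110873}$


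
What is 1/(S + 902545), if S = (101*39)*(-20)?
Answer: 1/823765 ≈ 1.2139e-6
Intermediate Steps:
S = -78780 (S = 3939*(-20) = -78780)
1/(S + 902545) = 1/(-78780 + 902545) = 1/823765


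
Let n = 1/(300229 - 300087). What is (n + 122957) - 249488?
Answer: -17967401/142 ≈ -1.2653e+5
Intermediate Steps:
n = 1/142 ≈ 0.0070423
(n + 122957) - 249488 = (1/142 + 122957) - 249488 = 17459895/142 - 249488 = -17967401/142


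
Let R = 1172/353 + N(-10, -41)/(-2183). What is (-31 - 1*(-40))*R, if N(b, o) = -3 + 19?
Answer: 22975452/770599 ≈ 29.815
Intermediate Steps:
N(b, o) = 16
R = 2552828/770599 (R = 1172/353 + 16/(-2183) = 1172*(1/353) + 16*(-1/2183) = 1172/353 - 16/2183 = 2552828/770599 ≈ 3.3128)
(-31 - 1*(-40))*R = (-31 - 1*(-40))*(2552828/770599) = (-31 + 40)*(2552828/770599) = 9*(2552828/770599) = 22975452/770599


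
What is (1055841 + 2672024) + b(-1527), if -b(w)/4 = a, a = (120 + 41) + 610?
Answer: 3724781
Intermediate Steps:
a = 771 (a = 161 + 610 = 771)
b(w) = -3084 (b(w) = -4*771 = -3084)
(1055841 + 2672024) + b(-1527) = (1055841 + 2672024) - 3084 = 3727865 - 3084 = 3724781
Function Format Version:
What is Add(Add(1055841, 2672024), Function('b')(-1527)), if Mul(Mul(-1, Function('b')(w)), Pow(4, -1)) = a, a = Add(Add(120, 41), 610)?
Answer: 3724781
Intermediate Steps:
a = 771 (a = Add(161, 610) = 771)
Function('b')(w) = -3084 (Function('b')(w) = Mul(-4, 771) = -3084)
Add(Add(1055841, 2672024), Function('b')(-1527)) = Add(Add(1055841, 2672024), -3084) = Add(3727865, -3084) = 3724781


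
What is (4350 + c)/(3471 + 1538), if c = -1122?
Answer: 3228/5009 ≈ 0.64444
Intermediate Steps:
(4350 + c)/(3471 + 1538) = (4350 - 1122)/(3471 + 1538) = 3228/5009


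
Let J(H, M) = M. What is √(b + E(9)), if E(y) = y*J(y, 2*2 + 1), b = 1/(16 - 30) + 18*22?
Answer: √86422/14 ≈ 20.998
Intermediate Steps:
b = 5543/14 (b = 1/(-14) + 396 = -1/14 + 396 = 5543/14 ≈ 395.93)
E(y) = 5*y (E(y) = y*(2*2 + 1) = y*(4 + 1) = y*5 = 5*y)
√(b + E(9)) = √(5543/14 + 5*9) = √(5543/14 + 45) = √(6173/14) = √86422/14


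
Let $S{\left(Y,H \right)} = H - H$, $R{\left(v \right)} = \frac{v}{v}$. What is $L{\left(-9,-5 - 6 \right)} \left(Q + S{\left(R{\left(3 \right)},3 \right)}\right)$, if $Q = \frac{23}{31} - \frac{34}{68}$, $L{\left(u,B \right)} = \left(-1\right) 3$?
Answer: $- \frac{45}{62} \approx -0.72581$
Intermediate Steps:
$R{\left(v \right)} = 1$
$L{\left(u,B \right)} = -3$
$S{\left(Y,H \right)} = 0$
$Q = \frac{15}{62}$ ($Q = 23 \cdot \frac{1}{31} - \frac{1}{2} = \frac{23}{31} - \frac{1}{2} = \frac{15}{62} \approx 0.24194$)
$L{\left(-9,-5 - 6 \right)} \left(Q + S{\left(R{\left(3 \right)},3 \right)}\right) = - 3 \left(\frac{15}{62} + 0\right) = \left(-3\right) \frac{15}{62} = - \frac{45}{62}$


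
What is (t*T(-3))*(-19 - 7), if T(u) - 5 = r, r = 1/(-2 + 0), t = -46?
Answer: 5382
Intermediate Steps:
r = -½ (r = 1/(-2) = -½ ≈ -0.50000)
T(u) = 9/2 (T(u) = 5 - ½ = 9/2)
(t*T(-3))*(-19 - 7) = (-46*9/2)*(-19 - 7) = -207*(-26) = 5382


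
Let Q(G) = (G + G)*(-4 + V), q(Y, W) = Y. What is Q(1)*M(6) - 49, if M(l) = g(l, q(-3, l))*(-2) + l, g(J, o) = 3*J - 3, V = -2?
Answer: 239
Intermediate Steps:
Q(G) = -12*G (Q(G) = (G + G)*(-4 - 2) = (2*G)*(-6) = -12*G)
g(J, o) = -3 + 3*J
M(l) = 6 - 5*l (M(l) = (-3 + 3*l)*(-2) + l = (6 - 6*l) + l = 6 - 5*l)
Q(1)*M(6) - 49 = (-12*1)*(6 - 5*6) - 49 = -12*(6 - 30) - 49 = -12*(-24) - 49 = 288 - 49 = 239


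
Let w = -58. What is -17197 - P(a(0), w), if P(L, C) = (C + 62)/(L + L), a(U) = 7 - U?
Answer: -120381/7 ≈ -17197.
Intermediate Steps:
P(L, C) = (62 + C)/(2*L) (P(L, C) = (62 + C)/((2*L)) = (62 + C)*(1/(2*L)) = (62 + C)/(2*L))
-17197 - P(a(0), w) = -17197 - (62 - 58)/(2*(7 - 1*0)) = -17197 - 4/(2*(7 + 0)) = -17197 - 4/(2*7) = -17197 - 1*2/7 = -17197 - 2/7 = -120381/7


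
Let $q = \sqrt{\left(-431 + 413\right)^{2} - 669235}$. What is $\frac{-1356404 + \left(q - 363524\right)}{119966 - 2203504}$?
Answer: $\frac{859964}{1041769} - \frac{i \sqrt{668911}}{2083538} \approx 0.82548 - 0.00039254 i$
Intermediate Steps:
$q = i \sqrt{668911}$ ($q = \sqrt{\left(-18\right)^{2} - 669235} = \sqrt{324 - 669235} = \sqrt{-668911} = i \sqrt{668911} \approx 817.87 i$)
$\frac{-1356404 + \left(q - 363524\right)}{119966 - 2203504} = \frac{-1356404 + \left(i \sqrt{668911} - 363524\right)}{119966 - 2203504} = \frac{-1356404 - \left(363524 - i \sqrt{668911}\right)}{-2083538} = \left(-1356404 - \left(363524 - i \sqrt{668911}\right)\right) \left(- \frac{1}{2083538}\right) = \left(-1719928 + i \sqrt{668911}\right) \left(- \frac{1}{2083538}\right) = \frac{859964}{1041769} - \frac{i \sqrt{668911}}{2083538}$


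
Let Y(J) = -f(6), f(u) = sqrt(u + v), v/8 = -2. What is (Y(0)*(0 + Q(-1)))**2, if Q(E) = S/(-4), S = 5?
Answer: -125/8 ≈ -15.625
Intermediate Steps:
v = -16 (v = 8*(-2) = -16)
Q(E) = -5/4 (Q(E) = 5/(-4) = 5*(-1/4) = -5/4)
f(u) = sqrt(-16 + u) (f(u) = sqrt(u - 16) = sqrt(-16 + u))
Y(J) = -I*sqrt(10) (Y(J) = -sqrt(-16 + 6) = -sqrt(-10) = -I*sqrt(10))
(Y(0)*(0 + Q(-1)))**2 = ((-I*sqrt(10))*(0 - 5/4))**2 = (-I*sqrt(10)*(-5/4))**2 = (5*I*sqrt(10)/4)**2 = -125/8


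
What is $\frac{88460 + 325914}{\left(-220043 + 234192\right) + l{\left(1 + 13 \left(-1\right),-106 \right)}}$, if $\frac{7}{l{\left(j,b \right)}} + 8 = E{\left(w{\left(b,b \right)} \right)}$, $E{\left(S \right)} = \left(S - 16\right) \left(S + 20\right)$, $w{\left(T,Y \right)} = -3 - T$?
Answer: $\frac{2215450591}{75647632} \approx 29.286$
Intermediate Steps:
$E{\left(S \right)} = \left(-16 + S\right) \left(20 + S\right)$
$l{\left(j,b \right)} = \frac{7}{-340 + \left(-3 - b\right)^{2} - 4 b}$ ($l{\left(j,b \right)} = \frac{7}{-8 + \left(-320 + \left(-3 - b\right)^{2} + 4 \left(-3 - b\right)\right)} = \frac{7}{-8 - \left(332 - \left(-3 - b\right)^{2} + 4 b\right)} = \frac{7}{-340 + \left(-3 - b\right)^{2} - 4 b}$)
$\frac{88460 + 325914}{\left(-220043 + 234192\right) + l{\left(1 + 13 \left(-1\right),-106 \right)}} = \frac{88460 + 325914}{\left(-220043 + 234192\right) + \frac{7}{-331 + \left(-106\right)^{2} + 2 \left(-106\right)}} = \frac{414374}{14149 + \frac{7}{-331 + 11236 - 212}} = \frac{414374}{14149 + \frac{7}{10693}} = \frac{414374}{\frac{151295264}{10693}} = 414374 \cdot \frac{10693}{151295264} = \frac{2215450591}{75647632}$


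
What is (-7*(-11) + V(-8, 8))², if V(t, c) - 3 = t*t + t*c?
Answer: 6400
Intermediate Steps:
V(t, c) = 3 + t² + c*t (V(t, c) = 3 + (t*t + t*c) = 3 + (t² + c*t) = 3 + t² + c*t)
(-7*(-11) + V(-8, 8))² = (-7*(-11) + (3 + (-8)² + 8*(-8)))² = (77 + (3 + 64 - 64))² = (77 + 3)² = 80² = 6400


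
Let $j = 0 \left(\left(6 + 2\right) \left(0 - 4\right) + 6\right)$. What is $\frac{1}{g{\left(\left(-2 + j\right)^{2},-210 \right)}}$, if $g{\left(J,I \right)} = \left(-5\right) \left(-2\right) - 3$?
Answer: $\frac{1}{7} \approx 0.14286$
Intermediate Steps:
$j = 0$ ($j = 0 \left(8 \left(-4\right) + 6\right) = 0 \left(-32 + 6\right) = 0 \left(-26\right) = 0$)
$g{\left(J,I \right)} = 7$ ($g{\left(J,I \right)} = 10 - 3 = 7$)
$\frac{1}{g{\left(\left(-2 + j\right)^{2},-210 \right)}} = \frac{1}{7}$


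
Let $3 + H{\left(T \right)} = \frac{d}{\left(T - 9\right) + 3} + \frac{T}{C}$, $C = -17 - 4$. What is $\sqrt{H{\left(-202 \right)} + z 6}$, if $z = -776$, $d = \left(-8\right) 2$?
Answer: $\frac{2 i \sqrt{86626995}}{273} \approx 68.186 i$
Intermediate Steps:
$d = -16$
$C = -21$ ($C = -17 - 4 = -21$)
$H{\left(T \right)} = -3 - \frac{16}{-6 + T} - \frac{T}{21}$ ($H{\left(T \right)} = -3 + \left(- \frac{16}{\left(T - 9\right) + 3} + \frac{T}{-21}\right) = -3 + \left(- \frac{16}{\left(-9 + T\right) + 3} + T \left(- \frac{1}{21}\right)\right) = -3 - \left(\frac{16}{-6 + T} + \frac{T}{21}\right) = -3 - \frac{16}{-6 + T} - \frac{T}{21}$)
$\sqrt{H{\left(-202 \right)} + z 6} = \sqrt{\frac{42 - \left(-202\right)^{2} - -11514}{21 \left(-6 - 202\right)} - 4656} = \sqrt{\frac{42 - 40804 + 11514}{21 \left(-208\right)} - 4656} = \sqrt{\frac{1}{21} \left(- \frac{1}{208}\right) \left(42 - 40804 + 11514\right) - 4656} = \sqrt{\frac{1}{21} \left(- \frac{1}{208}\right) \left(-29248\right) - 4656} = \sqrt{\frac{1828}{273} - 4656} = \sqrt{- \frac{1269260}{273}} = \frac{2 i \sqrt{86626995}}{273}$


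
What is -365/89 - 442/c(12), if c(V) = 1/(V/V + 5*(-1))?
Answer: 156987/89 ≈ 1763.9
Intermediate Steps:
c(V) = -¼ (c(V) = 1/(1 - 5) = 1/(-4) = -¼)
-365/89 - 442/c(12) = -365/89 - 442/(-¼) = -365*1/89 - 442*(-4) = -365/89 + 1768 = 156987/89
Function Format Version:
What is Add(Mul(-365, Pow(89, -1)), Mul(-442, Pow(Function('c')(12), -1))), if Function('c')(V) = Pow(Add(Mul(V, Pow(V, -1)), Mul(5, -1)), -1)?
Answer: Rational(156987, 89) ≈ 1763.9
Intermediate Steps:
Function('c')(V) = Rational(-1, 4) (Function('c')(V) = Pow(Add(1, -5), -1) = Pow(-4, -1) = Rational(-1, 4))
Add(Mul(-365, Pow(89, -1)), Mul(-442, Pow(Function('c')(12), -1))) = Add(Mul(-365, Pow(89, -1)), Mul(-442, Pow(Rational(-1, 4), -1))) = Add(Mul(-365, Rational(1, 89)), Mul(-442, -4)) = Add(Rational(-365, 89), 1768) = Rational(156987, 89)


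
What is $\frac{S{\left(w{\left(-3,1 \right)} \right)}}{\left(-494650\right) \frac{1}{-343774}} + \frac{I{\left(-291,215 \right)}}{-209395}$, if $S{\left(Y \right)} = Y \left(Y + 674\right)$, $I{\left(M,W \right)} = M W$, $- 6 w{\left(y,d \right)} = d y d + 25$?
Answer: $- \frac{159209184942908}{93219513075} \approx -1707.9$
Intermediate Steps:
$w{\left(y,d \right)} = - \frac{25}{6} - \frac{y d^{2}}{6}$ ($w{\left(y,d \right)} = - \frac{d y d + 25}{6} = - \frac{y d^{2} + 25}{6} = - \frac{25 + y d^{2}}{6} = - \frac{25}{6} - \frac{y d^{2}}{6}$)
$S{\left(Y \right)} = Y \left(674 + Y\right)$
$\frac{S{\left(w{\left(-3,1 \right)} \right)}}{\left(-494650\right) \frac{1}{-343774}} + \frac{I{\left(-291,215 \right)}}{-209395} = \frac{\left(- \frac{25}{6} - - \frac{1^{2}}{2}\right) \left(674 - \left(\frac{25}{6} - \frac{1^{2}}{2}\right)\right)}{\left(-494650\right) \frac{1}{-343774}} + \frac{\left(-291\right) 215}{-209395} = \frac{\left(- \frac{25}{6} - \left(- \frac{1}{2}\right) 1\right) \left(674 - \left(\frac{25}{6} - \frac{1}{2}\right)\right)}{\left(-494650\right) \left(- \frac{1}{343774}\right)} - - \frac{12513}{41879} = \frac{\left(- \frac{25}{6} + \frac{1}{2}\right) \left(674 + \left(- \frac{25}{6} + \frac{1}{2}\right)\right)}{\frac{247325}{171887}} + \frac{12513}{41879} = - \frac{11 \left(674 - \frac{11}{3}\right)}{3} \cdot \frac{171887}{247325} + \frac{12513}{41879} = \left(- \frac{11}{3}\right) \frac{2011}{3} \cdot \frac{171887}{247325} + \frac{12513}{41879} = \left(- \frac{22121}{9}\right) \frac{171887}{247325} + \frac{12513}{41879} = - \frac{3802312327}{2225925} + \frac{12513}{41879} = - \frac{159209184942908}{93219513075}$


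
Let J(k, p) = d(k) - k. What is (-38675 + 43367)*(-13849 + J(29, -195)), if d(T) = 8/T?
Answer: -1888314168/29 ≈ -6.5114e+7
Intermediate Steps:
J(k, p) = -k + 8/k (J(k, p) = 8/k - k = -k + 8/k)
(-38675 + 43367)*(-13849 + J(29, -195)) = (-38675 + 43367)*(-13849 + (-1*29 + 8/29)) = 4692*(-13849 + (-29 + 8*(1/29))) = 4692*(-13849 + (-29 + 8/29)) = 4692*(-13849 - 833/29) = 4692*(-402454/29) = -1888314168/29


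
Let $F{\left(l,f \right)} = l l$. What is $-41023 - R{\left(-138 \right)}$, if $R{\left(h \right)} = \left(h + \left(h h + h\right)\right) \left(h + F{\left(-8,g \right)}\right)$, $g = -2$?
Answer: $1347809$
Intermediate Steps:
$F{\left(l,f \right)} = l^{2}$
$R{\left(h \right)} = \left(64 + h\right) \left(h^{2} + 2 h\right)$ ($R{\left(h \right)} = \left(h + \left(h h + h\right)\right) \left(h + \left(-8\right)^{2}\right) = \left(h + \left(h^{2} + h\right)\right) \left(h + 64\right) = \left(h + \left(h + h^{2}\right)\right) \left(64 + h\right) = \left(h^{2} + 2 h\right) \left(64 + h\right) = \left(64 + h\right) \left(h^{2} + 2 h\right)$)
$-41023 - R{\left(-138 \right)} = -41023 - - 138 \left(128 + \left(-138\right)^{2} + 66 \left(-138\right)\right) = -41023 - - 138 \left(128 + 19044 - 9108\right) = -41023 - \left(-138\right) 10064 = -41023 - -1388832 = -41023 + 1388832 = 1347809$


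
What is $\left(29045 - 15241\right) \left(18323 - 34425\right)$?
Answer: $-222272008$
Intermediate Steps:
$\left(29045 - 15241\right) \left(18323 - 34425\right) = 13804 \left(-16102\right) = -222272008$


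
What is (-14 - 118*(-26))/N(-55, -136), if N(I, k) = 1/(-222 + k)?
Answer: -1093332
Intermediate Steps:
(-14 - 118*(-26))/N(-55, -136) = (-14 - 118*(-26))/(1/(-222 - 136)) = (-14 + 3068)/(1/(-358)) = 3054/(-1/358) = 3054*(-358) = -1093332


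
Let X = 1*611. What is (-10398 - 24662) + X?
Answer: -34449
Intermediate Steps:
X = 611
(-10398 - 24662) + X = (-10398 - 24662) + 611 = -35060 + 611 = -34449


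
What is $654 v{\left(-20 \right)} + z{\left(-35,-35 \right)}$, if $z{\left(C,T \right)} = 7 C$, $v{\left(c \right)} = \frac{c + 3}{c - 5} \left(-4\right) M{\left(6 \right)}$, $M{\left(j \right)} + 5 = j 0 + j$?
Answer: $- \frac{50597}{25} \approx -2023.9$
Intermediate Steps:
$M{\left(j \right)} = -5 + j$ ($M{\left(j \right)} = -5 + \left(j 0 + j\right) = -5 + \left(0 + j\right) = -5 + j$)
$v{\left(c \right)} = - \frac{4 \left(3 + c\right)}{-5 + c}$ ($v{\left(c \right)} = \frac{c + 3}{c - 5} \left(-4\right) \left(-5 + 6\right) = \frac{3 + c}{-5 + c} \left(-4\right) 1 = - \frac{4 \left(3 + c\right)}{-5 + c} 1 = - \frac{4 \left(3 + c\right)}{-5 + c}$)
$654 v{\left(-20 \right)} + z{\left(-35,-35 \right)} = 654 \frac{4 \left(-3 - -20\right)}{-5 - 20} + 7 \left(-35\right) = 654 \frac{4 \left(-3 + 20\right)}{-25} - 245 = 654 \cdot 4 \left(- \frac{1}{25}\right) 17 - 245 = 654 \left(- \frac{68}{25}\right) - 245 = - \frac{44472}{25} - 245 = - \frac{50597}{25}$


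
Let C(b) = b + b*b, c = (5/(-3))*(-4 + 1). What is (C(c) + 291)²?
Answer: 103041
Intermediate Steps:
c = 5 (c = (5*(-⅓))*(-3) = -5/3*(-3) = 5)
C(b) = b + b²
(C(c) + 291)² = (5*(1 + 5) + 291)² = (5*6 + 291)² = (30 + 291)² = 321² = 103041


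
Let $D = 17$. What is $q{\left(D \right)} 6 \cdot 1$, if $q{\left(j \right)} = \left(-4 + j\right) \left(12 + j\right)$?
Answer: $2262$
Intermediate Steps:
$q{\left(D \right)} 6 \cdot 1 = \left(-48 + 17^{2} + 8 \cdot 17\right) 6 \cdot 1 = \left(-48 + 289 + 136\right) 6 = 377 \cdot 6 = 2262$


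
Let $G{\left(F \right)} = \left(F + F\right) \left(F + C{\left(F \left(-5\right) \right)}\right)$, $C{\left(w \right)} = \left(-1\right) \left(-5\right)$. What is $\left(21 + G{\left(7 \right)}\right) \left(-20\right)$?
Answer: $-3780$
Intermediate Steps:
$C{\left(w \right)} = 5$
$G{\left(F \right)} = 2 F \left(5 + F\right)$ ($G{\left(F \right)} = \left(F + F\right) \left(F + 5\right) = 2 F \left(5 + F\right)$)
$\left(21 + G{\left(7 \right)}\right) \left(-20\right) = \left(21 + 2 \cdot 7 \left(5 + 7\right)\right) \left(-20\right) = \left(21 + 2 \cdot 7 \cdot 12\right) \left(-20\right) = \left(21 + 168\right) \left(-20\right) = 189 \left(-20\right) = -3780$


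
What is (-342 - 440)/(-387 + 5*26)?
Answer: 782/257 ≈ 3.0428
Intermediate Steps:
(-342 - 440)/(-387 + 5*26) = -782/(-387 + 130) = -782/(-257) = -782*(-1/257) = 782/257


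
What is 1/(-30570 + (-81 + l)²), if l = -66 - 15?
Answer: -1/4326 ≈ -0.00023116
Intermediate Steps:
l = -81
1/(-30570 + (-81 + l)²) = 1/(-30570 + (-81 - 81)²) = 1/(-30570 + (-162)²) = 1/(-30570 + 26244) = 1/(-4326) = -1/4326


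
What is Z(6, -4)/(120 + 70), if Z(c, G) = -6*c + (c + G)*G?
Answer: -22/95 ≈ -0.23158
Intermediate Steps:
Z(c, G) = -6*c + G*(G + c) (Z(c, G) = -6*c + (G + c)*G = -6*c + G*(G + c))
Z(6, -4)/(120 + 70) = ((-4)**2 - 6*6 - 4*6)/(120 + 70) = (16 - 36 - 24)/190 = -44*1/190 = -22/95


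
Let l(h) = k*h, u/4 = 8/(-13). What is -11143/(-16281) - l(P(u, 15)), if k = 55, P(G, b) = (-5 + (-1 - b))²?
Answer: -394884512/16281 ≈ -24254.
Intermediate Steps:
u = -32/13 (u = 4*(8/(-13)) = 4*(8*(-1/13)) = 4*(-8/13) = -32/13 ≈ -2.4615)
P(G, b) = (-6 - b)²
l(h) = 55*h
-11143/(-16281) - l(P(u, 15)) = -11143/(-16281) - 55*(6 + 15)² = -11143*(-1/16281) - 55*21² = 11143/16281 - 55*441 = 11143/16281 - 1*24255 = 11143/16281 - 24255 = -394884512/16281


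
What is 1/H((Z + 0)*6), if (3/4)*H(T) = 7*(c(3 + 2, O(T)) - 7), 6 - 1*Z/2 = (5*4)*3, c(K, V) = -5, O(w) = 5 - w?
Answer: -1/112 ≈ -0.0089286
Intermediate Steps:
Z = -108 (Z = 12 - 2*5*4*3 = 12 - 40*3 = 12 - 2*60 = 12 - 120 = -108)
H(T) = -112 (H(T) = 4*(7*(-5 - 7))/3 = 4*(7*(-12))/3 = (4/3)*(-84) = -112)
1/H((Z + 0)*6) = 1/(-112) = -1/112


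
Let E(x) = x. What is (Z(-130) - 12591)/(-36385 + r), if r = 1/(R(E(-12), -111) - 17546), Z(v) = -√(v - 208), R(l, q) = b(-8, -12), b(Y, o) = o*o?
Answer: 24345398/70352419 + 226226*I*√2/633171771 ≈ 0.34605 + 0.00050528*I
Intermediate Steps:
b(Y, o) = o²
R(l, q) = 144 (R(l, q) = (-12)² = 144)
Z(v) = -√(-208 + v)
r = -1/17402 (r = 1/(144 - 17546) = 1/(-17402) = -1/17402 ≈ -5.7465e-5)
(Z(-130) - 12591)/(-36385 + r) = (-√(-208 - 130) - 12591)/(-36385 - 1/17402) = (-√(-338) - 12591)/(-633171771/17402) = (-13*I*√2 - 12591)*(-17402/633171771) = (-12591 - 13*I*√2)*(-17402/633171771) = 24345398/70352419 + 226226*I*√2/633171771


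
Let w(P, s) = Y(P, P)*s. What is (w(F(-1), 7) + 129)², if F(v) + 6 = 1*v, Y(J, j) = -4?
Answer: 10201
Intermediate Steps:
F(v) = -6 + v (F(v) = -6 + 1*v = -6 + v)
w(P, s) = -4*s
(w(F(-1), 7) + 129)² = (-4*7 + 129)² = (-28 + 129)² = 101² = 10201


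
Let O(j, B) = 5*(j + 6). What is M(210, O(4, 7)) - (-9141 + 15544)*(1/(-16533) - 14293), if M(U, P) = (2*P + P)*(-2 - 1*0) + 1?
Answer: 1513063463143/16533 ≈ 9.1518e+7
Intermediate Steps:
O(j, B) = 30 + 5*j (O(j, B) = 5*(6 + j) = 30 + 5*j)
M(U, P) = 1 - 6*P (M(U, P) = (3*P)*(-2 + 0) + 1 = (3*P)*(-2) + 1 = -6*P + 1 = 1 - 6*P)
M(210, O(4, 7)) - (-9141 + 15544)*(1/(-16533) - 14293) = (1 - 6*(30 + 5*4)) - (-9141 + 15544)*(1/(-16533) - 14293) = (1 - 6*(30 + 20)) - 6403*(-1/16533 - 14293) = (1 - 6*50) - 6403*(-236306170)/16533 = (1 - 300) - 1*(-1513068406510/16533) = -299 + 1513068406510/16533 = 1513063463143/16533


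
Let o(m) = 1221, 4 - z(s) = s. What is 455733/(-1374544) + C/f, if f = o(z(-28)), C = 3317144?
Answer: 4559003932343/1678318224 ≈ 2716.4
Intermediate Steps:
z(s) = 4 - s
f = 1221
455733/(-1374544) + C/f = 455733/(-1374544) + 3317144/1221 = 455733*(-1/1374544) + 3317144*(1/1221) = -455733/1374544 + 3317144/1221 = 4559003932343/1678318224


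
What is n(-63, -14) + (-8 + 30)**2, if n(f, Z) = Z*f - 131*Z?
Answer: 3200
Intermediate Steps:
n(f, Z) = -131*Z + Z*f
n(-63, -14) + (-8 + 30)**2 = -14*(-131 - 63) + (-8 + 30)**2 = -14*(-194) + 22**2 = 2716 + 484 = 3200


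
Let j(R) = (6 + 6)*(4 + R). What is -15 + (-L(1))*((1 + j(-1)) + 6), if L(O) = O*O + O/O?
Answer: -101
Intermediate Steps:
j(R) = 48 + 12*R (j(R) = 12*(4 + R) = 48 + 12*R)
L(O) = 1 + O² (L(O) = O² + 1 = 1 + O²)
-15 + (-L(1))*((1 + j(-1)) + 6) = -15 + (-(1 + 1²))*((1 + (48 + 12*(-1))) + 6) = -15 + (-(1 + 1))*((1 + (48 - 12)) + 6) = -15 + (-1*2)*((1 + 36) + 6) = -15 - 2*(37 + 6) = -15 - 2*43 = -15 - 86 = -101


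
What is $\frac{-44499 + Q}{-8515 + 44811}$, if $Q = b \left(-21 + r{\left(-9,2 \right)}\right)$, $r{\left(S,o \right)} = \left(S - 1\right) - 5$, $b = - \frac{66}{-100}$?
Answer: $- \frac{1113069}{907400} \approx -1.2267$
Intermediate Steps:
$b = \frac{33}{50}$ ($b = \left(-66\right) \left(- \frac{1}{100}\right) = \frac{33}{50} \approx 0.66$)
$r{\left(S,o \right)} = -6 + S$ ($r{\left(S,o \right)} = \left(-1 + S\right) - 5 = -6 + S$)
$Q = - \frac{594}{25}$ ($Q = \frac{33 \left(-21 - 15\right)}{50} = \frac{33}{50} \left(-36\right) = - \frac{594}{25} \approx -23.76$)
$\frac{-44499 + Q}{-8515 + 44811} = \frac{-44499 - \frac{594}{25}}{-8515 + 44811} = - \frac{1113069}{25 \cdot 36296} = \left(- \frac{1113069}{25}\right) \frac{1}{36296} = - \frac{1113069}{907400}$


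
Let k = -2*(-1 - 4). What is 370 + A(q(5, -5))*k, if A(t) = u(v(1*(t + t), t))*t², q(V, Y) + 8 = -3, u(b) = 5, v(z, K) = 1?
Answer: 6420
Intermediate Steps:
q(V, Y) = -11 (q(V, Y) = -8 - 3 = -11)
A(t) = 5*t²
k = 10 (k = -2*(-5) = 10)
370 + A(q(5, -5))*k = 370 + (5*(-11)²)*10 = 370 + (5*121)*10 = 370 + 605*10 = 370 + 6050 = 6420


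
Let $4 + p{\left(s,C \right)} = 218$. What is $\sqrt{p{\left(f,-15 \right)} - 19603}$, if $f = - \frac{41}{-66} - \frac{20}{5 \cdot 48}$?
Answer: $i \sqrt{19389} \approx 139.24 i$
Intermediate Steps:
$f = \frac{71}{132}$ ($f = \left(-41\right) \left(- \frac{1}{66}\right) - \frac{20}{240} = \frac{41}{66} - \frac{1}{12} = \frac{71}{132} \approx 0.53788$)
$p{\left(s,C \right)} = 214$ ($p{\left(s,C \right)} = -4 + 218 = 214$)
$\sqrt{p{\left(f,-15 \right)} - 19603} = \sqrt{214 - 19603} = \sqrt{-19389} = i \sqrt{19389}$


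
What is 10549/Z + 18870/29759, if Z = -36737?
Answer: 379299499/1093256383 ≈ 0.34694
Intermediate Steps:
10549/Z + 18870/29759 = 10549/(-36737) + 18870/29759 = 10549*(-1/36737) + 18870*(1/29759) = -10549/36737 + 18870/29759 = 379299499/1093256383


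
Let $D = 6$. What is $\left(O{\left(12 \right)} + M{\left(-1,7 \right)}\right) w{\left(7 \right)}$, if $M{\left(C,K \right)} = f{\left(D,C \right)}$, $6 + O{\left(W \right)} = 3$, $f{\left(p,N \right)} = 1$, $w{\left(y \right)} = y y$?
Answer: $-98$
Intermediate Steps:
$w{\left(y \right)} = y^{2}$
$O{\left(W \right)} = -3$ ($O{\left(W \right)} = -6 + 3 = -3$)
$M{\left(C,K \right)} = 1$
$\left(O{\left(12 \right)} + M{\left(-1,7 \right)}\right) w{\left(7 \right)} = \left(-3 + 1\right) 7^{2} = \left(-2\right) 49 = -98$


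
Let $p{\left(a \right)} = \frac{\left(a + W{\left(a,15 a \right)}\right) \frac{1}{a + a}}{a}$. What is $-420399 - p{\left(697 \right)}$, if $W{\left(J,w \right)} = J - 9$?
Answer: $- \frac{408467236967}{971618} \approx -4.204 \cdot 10^{5}$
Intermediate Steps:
$W{\left(J,w \right)} = -9 + J$ ($W{\left(J,w \right)} = J - 9 = -9 + J$)
$p{\left(a \right)} = \frac{-9 + 2 a}{2 a^{2}}$ ($p{\left(a \right)} = \frac{\left(a + \left(-9 + a\right)\right) \frac{1}{a + a}}{a} = \frac{\left(-9 + 2 a\right) \frac{1}{2 a}}{a} = \frac{\frac{1}{2} \frac{1}{a} \left(-9 + 2 a\right)}{a} = \frac{-9 + 2 a}{2 a^{2}}$)
$-420399 - p{\left(697 \right)} = -420399 - \frac{- \frac{9}{2} + 697}{485809} = -420399 - \frac{1}{485809} \cdot \frac{1385}{2} = -420399 - \frac{1385}{971618} = - \frac{408467236967}{971618}$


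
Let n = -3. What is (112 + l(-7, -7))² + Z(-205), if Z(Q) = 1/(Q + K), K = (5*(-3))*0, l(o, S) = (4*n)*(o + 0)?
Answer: 7875279/205 ≈ 38416.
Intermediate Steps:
l(o, S) = -12*o (l(o, S) = (4*(-3))*(o + 0) = -12*o)
K = 0 (K = -15*0 = 0)
Z(Q) = 1/Q (Z(Q) = 1/(Q + 0) = 1/Q)
(112 + l(-7, -7))² + Z(-205) = (112 - 12*(-7))² + 1/(-205) = (112 + 84)² - 1/205 = 196² - 1/205 = 38416 - 1/205 = 7875279/205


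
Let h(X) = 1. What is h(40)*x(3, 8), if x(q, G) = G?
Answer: 8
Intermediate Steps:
h(40)*x(3, 8) = 1*8 = 8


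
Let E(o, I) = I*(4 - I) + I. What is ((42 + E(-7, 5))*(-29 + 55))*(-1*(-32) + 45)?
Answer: 84084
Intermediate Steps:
E(o, I) = I + I*(4 - I)
((42 + E(-7, 5))*(-29 + 55))*(-1*(-32) + 45) = ((42 + 5*(5 - 1*5))*(-29 + 55))*(-1*(-32) + 45) = ((42 + 5*(5 - 5))*26)*(32 + 45) = ((42 + 5*0)*26)*77 = ((42 + 0)*26)*77 = (42*26)*77 = 1092*77 = 84084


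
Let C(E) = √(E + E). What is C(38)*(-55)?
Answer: -110*√19 ≈ -479.48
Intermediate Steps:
C(E) = √2*√E (C(E) = √(2*E) = √2*√E)
C(38)*(-55) = (√2*√38)*(-55) = (2*√19)*(-55) = -110*√19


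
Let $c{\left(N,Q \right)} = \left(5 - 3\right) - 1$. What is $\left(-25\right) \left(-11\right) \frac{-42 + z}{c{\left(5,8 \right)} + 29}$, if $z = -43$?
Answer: $- \frac{4675}{6} \approx -779.17$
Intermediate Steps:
$c{\left(N,Q \right)} = 1$ ($c{\left(N,Q \right)} = 2 - 1 = 1$)
$\left(-25\right) \left(-11\right) \frac{-42 + z}{c{\left(5,8 \right)} + 29} = \left(-25\right) \left(-11\right) \frac{-42 - 43}{1 + 29} = 275 \left(- \frac{85}{30}\right) = 275 \left(\left(-85\right) \frac{1}{30}\right) = 275 \left(- \frac{17}{6}\right) = - \frac{4675}{6}$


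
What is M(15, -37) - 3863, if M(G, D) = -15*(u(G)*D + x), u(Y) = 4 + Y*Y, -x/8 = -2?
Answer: 122992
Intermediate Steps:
x = 16 (x = -8*(-2) = 16)
u(Y) = 4 + Y²
M(G, D) = -240 - 15*D*(4 + G²) (M(G, D) = -15*((4 + G²)*D + 16) = -15*(D*(4 + G²) + 16) = -15*(16 + D*(4 + G²)) = -240 - 15*D*(4 + G²))
M(15, -37) - 3863 = (-240 - 15*(-37)*(4 + 15²)) - 3863 = (-240 - 15*(-37)*(4 + 225)) - 3863 = (-240 - 15*(-37)*229) - 3863 = (-240 + 127095) - 3863 = 126855 - 3863 = 122992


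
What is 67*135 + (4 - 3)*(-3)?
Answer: 9042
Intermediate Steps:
67*135 + (4 - 3)*(-3) = 9045 + 1*(-3) = 9045 - 3 = 9042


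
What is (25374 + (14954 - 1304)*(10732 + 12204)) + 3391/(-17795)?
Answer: 5571646064939/17795 ≈ 3.1310e+8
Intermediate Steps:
(25374 + (14954 - 1304)*(10732 + 12204)) + 3391/(-17795) = (25374 + 13650*22936) + 3391*(-1/17795) = (25374 + 313076400) - 3391/17795 = 313101774 - 3391/17795 = 5571646064939/17795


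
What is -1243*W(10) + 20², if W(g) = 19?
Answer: -23217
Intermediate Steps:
-1243*W(10) + 20² = -1243*19 + 20² = -23617 + 400 = -23217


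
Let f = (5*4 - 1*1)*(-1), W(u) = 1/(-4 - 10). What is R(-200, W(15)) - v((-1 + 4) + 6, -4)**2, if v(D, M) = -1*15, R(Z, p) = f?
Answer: -244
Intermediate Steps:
W(u) = -1/14 (W(u) = 1/(-14) = -1/14)
f = -19 (f = (20 - 1)*(-1) = 19*(-1) = -19)
R(Z, p) = -19
v(D, M) = -15
R(-200, W(15)) - v((-1 + 4) + 6, -4)**2 = -19 - 1*(-15)**2 = -19 - 1*225 = -19 - 225 = -244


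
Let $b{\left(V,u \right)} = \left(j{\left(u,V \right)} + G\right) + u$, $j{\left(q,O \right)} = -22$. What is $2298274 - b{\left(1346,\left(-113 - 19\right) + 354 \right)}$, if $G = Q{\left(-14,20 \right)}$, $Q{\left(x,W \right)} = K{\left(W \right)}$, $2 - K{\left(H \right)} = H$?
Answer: $2298092$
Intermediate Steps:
$K{\left(H \right)} = 2 - H$
$Q{\left(x,W \right)} = 2 - W$
$G = -18$ ($G = 2 - 20 = -18$)
$b{\left(V,u \right)} = -40 + u$ ($b{\left(V,u \right)} = \left(-22 - 18\right) + u = -40 + u$)
$2298274 - b{\left(1346,\left(-113 - 19\right) + 354 \right)} = 2298274 - \left(-40 + \left(\left(-113 - 19\right) + 354\right)\right) = 2298274 - \left(-40 + \left(-132 + 354\right)\right) = 2298274 - \left(-40 + 222\right) = 2298274 - 182 = 2298092$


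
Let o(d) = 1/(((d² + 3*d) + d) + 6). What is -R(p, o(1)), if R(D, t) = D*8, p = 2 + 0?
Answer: -16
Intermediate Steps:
o(d) = 1/(6 + d² + 4*d) (o(d) = 1/((d² + 4*d) + 6) = 1/(6 + d² + 4*d))
p = 2
R(D, t) = 8*D
-R(p, o(1)) = -8*2 = -1*16 = -16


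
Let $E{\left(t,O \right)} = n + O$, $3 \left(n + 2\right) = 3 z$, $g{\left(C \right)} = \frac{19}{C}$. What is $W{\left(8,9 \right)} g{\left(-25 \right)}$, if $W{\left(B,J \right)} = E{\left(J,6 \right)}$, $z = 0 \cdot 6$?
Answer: $- \frac{76}{25} \approx -3.04$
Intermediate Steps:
$z = 0$
$n = -2$ ($n = -2 + \frac{3 \cdot 0}{3} = -2 + \frac{1}{3} \cdot 0 = -2 + 0 = -2$)
$E{\left(t,O \right)} = -2 + O$
$W{\left(B,J \right)} = 4$ ($W{\left(B,J \right)} = -2 + 6 = 4$)
$W{\left(8,9 \right)} g{\left(-25 \right)} = 4 \frac{19}{-25} = 4 \cdot 19 \left(- \frac{1}{25}\right) = 4 \left(- \frac{19}{25}\right) = - \frac{76}{25}$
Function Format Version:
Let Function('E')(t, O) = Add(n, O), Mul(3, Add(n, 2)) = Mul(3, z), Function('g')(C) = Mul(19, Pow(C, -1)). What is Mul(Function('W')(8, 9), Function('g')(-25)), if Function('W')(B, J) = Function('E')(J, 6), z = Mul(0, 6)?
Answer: Rational(-76, 25) ≈ -3.0400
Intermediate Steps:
z = 0
n = -2 (n = Add(-2, Mul(Rational(1, 3), Mul(3, 0))) = Add(-2, Mul(Rational(1, 3), 0)) = Add(-2, 0) = -2)
Function('E')(t, O) = Add(-2, O)
Function('W')(B, J) = 4 (Function('W')(B, J) = Add(-2, 6) = 4)
Mul(Function('W')(8, 9), Function('g')(-25)) = Mul(4, Mul(19, Pow(-25, -1))) = Mul(4, Mul(19, Rational(-1, 25))) = Mul(4, Rational(-19, 25)) = Rational(-76, 25)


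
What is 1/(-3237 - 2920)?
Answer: -1/6157 ≈ -0.00016242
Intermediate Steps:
1/(-3237 - 2920) = 1/(-6157) = -1/6157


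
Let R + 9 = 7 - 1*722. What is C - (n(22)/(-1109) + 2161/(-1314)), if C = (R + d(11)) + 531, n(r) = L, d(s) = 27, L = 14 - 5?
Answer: -239491141/1457226 ≈ -164.35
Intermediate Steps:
R = -724 (R = -9 + (7 - 1*722) = -9 + (7 - 722) = -9 - 715 = -724)
L = 9
n(r) = 9
C = -166 (C = (-724 + 27) + 531 = -697 + 531 = -166)
C - (n(22)/(-1109) + 2161/(-1314)) = -166 - (9/(-1109) + 2161/(-1314)) = -166 - (9*(-1/1109) + 2161*(-1/1314)) = -166 - (-9/1109 - 2161/1314) = -166 - 1*(-2408375/1457226) = -166 + 2408375/1457226 = -239491141/1457226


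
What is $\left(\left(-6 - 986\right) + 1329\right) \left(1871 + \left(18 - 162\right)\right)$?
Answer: $581999$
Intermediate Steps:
$\left(\left(-6 - 986\right) + 1329\right) \left(1871 + \left(18 - 162\right)\right) = \left(-992 + 1329\right) \left(1871 - 144\right) = 337 \cdot 1727 = 581999$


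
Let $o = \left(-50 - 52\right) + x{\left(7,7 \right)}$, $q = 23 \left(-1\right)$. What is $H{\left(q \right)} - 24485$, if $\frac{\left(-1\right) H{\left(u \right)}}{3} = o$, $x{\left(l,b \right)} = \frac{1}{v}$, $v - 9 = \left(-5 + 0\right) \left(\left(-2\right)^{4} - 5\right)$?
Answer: $- \frac{1112231}{46} \approx -24179.0$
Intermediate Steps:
$v = -46$ ($v = 9 + \left(-5 + 0\right) \left(\left(-2\right)^{4} - 5\right) = 9 - 5 \left(16 - 5\right) = 9 - 55 = -46$)
$x{\left(l,b \right)} = - \frac{1}{46}$ ($x{\left(l,b \right)} = \frac{1}{-46} = - \frac{1}{46}$)
$q = -23$
$o = - \frac{4693}{46}$ ($o = \left(-50 - 52\right) - \frac{1}{46} = -102 - \frac{1}{46} = - \frac{4693}{46} \approx -102.02$)
$H{\left(u \right)} = \frac{14079}{46}$ ($H{\left(u \right)} = \left(-3\right) \left(- \frac{4693}{46}\right) = \frac{14079}{46}$)
$H{\left(q \right)} - 24485 = \frac{14079}{46} - 24485 = - \frac{1112231}{46}$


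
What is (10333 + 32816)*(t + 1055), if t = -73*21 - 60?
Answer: -23214162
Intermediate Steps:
t = -1593 (t = -1533 - 60 = -1593)
(10333 + 32816)*(t + 1055) = (10333 + 32816)*(-1593 + 1055) = 43149*(-538) = -23214162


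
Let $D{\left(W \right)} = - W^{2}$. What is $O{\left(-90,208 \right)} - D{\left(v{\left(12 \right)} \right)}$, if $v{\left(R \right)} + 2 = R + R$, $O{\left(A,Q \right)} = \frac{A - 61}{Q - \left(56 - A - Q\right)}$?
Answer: $\frac{130529}{270} \approx 483.44$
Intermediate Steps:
$O{\left(A,Q \right)} = \frac{-61 + A}{-56 + A + 2 Q}$ ($O{\left(A,Q \right)} = \frac{-61 + A}{Q + \left(-56 + A + Q\right)} = \frac{-61 + A}{-56 + A + 2 Q}$)
$v{\left(R \right)} = -2 + 2 R$ ($v{\left(R \right)} = -2 + \left(R + R\right) = -2 + 2 R$)
$O{\left(-90,208 \right)} - D{\left(v{\left(12 \right)} \right)} = \frac{-61 - 90}{-56 - 90 + 2 \cdot 208} - - \left(-2 + 2 \cdot 12\right)^{2} = \frac{1}{-56 - 90 + 416} \left(-151\right) - - \left(-2 + 24\right)^{2} = \frac{1}{270} \left(-151\right) - - 22^{2} = \frac{1}{270} \left(-151\right) - \left(-1\right) 484 = - \frac{151}{270} - -484 = - \frac{151}{270} + 484 = \frac{130529}{270}$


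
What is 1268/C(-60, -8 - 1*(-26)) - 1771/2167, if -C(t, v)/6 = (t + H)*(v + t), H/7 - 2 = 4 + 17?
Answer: -961994/1253511 ≈ -0.76744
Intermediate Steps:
H = 161 (H = 14 + 7*(4 + 17) = 14 + 7*21 = 14 + 147 = 161)
C(t, v) = -6*(161 + t)*(t + v) (C(t, v) = -6*(t + 161)*(v + t) = -6*(161 + t)*(t + v))
1268/C(-60, -8 - 1*(-26)) - 1771/2167 = 1268/(-966*(-60) - 966*(-8 - 1*(-26)) - 6*(-60)² - 6*(-60)*(-8 - 1*(-26))) - 1771/2167 = 1268/(57960 - 966*(-8 + 26) - 6*3600 - 6*(-60)*(-8 + 26)) - 1771*1/2167 = 1268/(57960 - 966*18 - 21600 - 6*(-60)*18) - 161/197 = 1268/(57960 - 17388 - 21600 + 6480) - 161/197 = 1268/25452 - 161/197 = 1268*(1/25452) - 161/197 = 317/6363 - 161/197 = -961994/1253511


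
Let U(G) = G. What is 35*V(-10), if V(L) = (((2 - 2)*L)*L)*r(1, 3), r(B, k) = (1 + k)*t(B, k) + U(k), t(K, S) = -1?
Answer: 0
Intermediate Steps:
r(B, k) = -1 (r(B, k) = (1 + k)*(-1) + k = (-1 - k) + k = -1)
V(L) = 0 (V(L) = (((2 - 2)*L)*L)*(-1) = ((0*L)*L)*(-1) = (0*L)*(-1) = 0*(-1) = 0)
35*V(-10) = 35*0 = 0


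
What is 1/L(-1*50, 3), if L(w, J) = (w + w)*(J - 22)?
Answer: 1/1900 ≈ 0.00052632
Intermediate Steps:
L(w, J) = 2*w*(-22 + J) (L(w, J) = (2*w)*(-22 + J) = 2*w*(-22 + J))
1/L(-1*50, 3) = 1/(2*(-1*50)*(-22 + 3)) = 1/(2*(-50)*(-19)) = 1/1900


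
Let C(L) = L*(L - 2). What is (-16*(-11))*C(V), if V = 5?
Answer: 2640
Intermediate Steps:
C(L) = L*(-2 + L)
(-16*(-11))*C(V) = (-16*(-11))*(5*(-2 + 5)) = 176*(5*3) = 176*15 = 2640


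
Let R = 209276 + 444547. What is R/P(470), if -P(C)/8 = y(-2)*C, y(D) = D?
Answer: 653823/7520 ≈ 86.945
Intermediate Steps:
P(C) = 16*C (P(C) = -(-16)*C = 16*C)
R = 653823
R/P(470) = 653823/((16*470)) = 653823/7520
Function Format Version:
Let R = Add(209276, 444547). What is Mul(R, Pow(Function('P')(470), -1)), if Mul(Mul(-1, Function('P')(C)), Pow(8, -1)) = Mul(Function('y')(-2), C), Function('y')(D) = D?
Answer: Rational(653823, 7520) ≈ 86.945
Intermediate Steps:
Function('P')(C) = Mul(16, C) (Function('P')(C) = Mul(-8, Mul(-2, C)) = Mul(16, C))
R = 653823
Mul(R, Pow(Function('P')(470), -1)) = Mul(653823, Pow(Mul(16, 470), -1)) = Mul(653823, Pow(7520, -1)) = Mul(653823, Rational(1, 7520)) = Rational(653823, 7520)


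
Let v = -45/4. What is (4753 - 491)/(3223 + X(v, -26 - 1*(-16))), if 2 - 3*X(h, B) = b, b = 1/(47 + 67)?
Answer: 1457604/1102493 ≈ 1.3221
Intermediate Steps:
v = -45/4 (v = -45*1/4 = -45/4 ≈ -11.250)
b = 1/114 ≈ 0.0087719
X(h, B) = 227/342 (X(h, B) = 2/3 - 1/3*1/114 = 2/3 - 1/342 = 227/342)
(4753 - 491)/(3223 + X(v, -26 - 1*(-16))) = (4753 - 491)/(3223 + 227/342) = 4262/(1102493/342) = 4262*(342/1102493) = 1457604/1102493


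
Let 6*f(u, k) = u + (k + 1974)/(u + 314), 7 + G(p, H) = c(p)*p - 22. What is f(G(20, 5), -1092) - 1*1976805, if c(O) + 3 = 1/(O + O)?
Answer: -3566181653/1804 ≈ -1.9768e+6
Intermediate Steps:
c(O) = -3 + 1/(2*O) (c(O) = -3 + 1/(O + O) = -3 + 1/(2*O))
G(p, H) = -29 + p*(-3 + 1/(2*p)) (G(p, H) = -7 + ((-3 + 1/(2*p))*p - 22) = -7 + (p*(-3 + 1/(2*p)) - 22) = -7 + (-22 + p*(-3 + 1/(2*p))) = -29 + p*(-3 + 1/(2*p)))
f(u, k) = u/6 + (1974 + k)/(6*(314 + u)) (f(u, k) = (u + (k + 1974)/(u + 314))/6 = (u + (1974 + k)/(314 + u))/6 = u/6 + (1974 + k)/(6*(314 + u)))
f(G(20, 5), -1092) - 1*1976805 = (1974 - 1092 + (-57/2 - 3*20)² + 314*(-57/2 - 3*20))/(6*(314 + (-57/2 - 3*20))) - 1*1976805 = (1974 - 1092 + (-57/2 - 60)² + 314*(-57/2 - 60))/(6*(314 + (-57/2 - 60))) - 1976805 = (1974 - 1092 + (-177/2)² + 314*(-177/2))/(6*(314 - 177/2)) - 1976805 = (1974 - 1092 + 31329/4 - 27789)/(6*(451/2)) - 1976805 = (⅙)*(2/451)*(-76299/4) - 1976805 = -25433/1804 - 1976805 = -3566181653/1804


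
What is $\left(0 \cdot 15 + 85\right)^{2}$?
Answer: $7225$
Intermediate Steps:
$\left(0 \cdot 15 + 85\right)^{2} = \left(0 + 85\right)^{2} = 85^{2} = 7225$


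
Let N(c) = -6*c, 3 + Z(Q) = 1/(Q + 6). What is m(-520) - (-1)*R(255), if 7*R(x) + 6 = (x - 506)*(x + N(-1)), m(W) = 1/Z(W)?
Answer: -101096329/10801 ≈ -9359.9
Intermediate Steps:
Z(Q) = -3 + 1/(6 + Q) (Z(Q) = -3 + 1/(Q + 6) = -3 + 1/(6 + Q))
m(W) = (6 + W)/(-17 - 3*W) (m(W) = 1/((-17 - 3*W)/(6 + W)) = (6 + W)/(-17 - 3*W))
R(x) = -6/7 + (-506 + x)*(6 + x)/7 (R(x) = -6/7 + ((x - 506)*(x - 6*(-1)))/7 = -6/7 + ((-506 + x)*(x + 6))/7 = -6/7 + ((-506 + x)*(6 + x))/7 = -6/7 + (-506 + x)*(6 + x)/7)
m(-520) - (-1)*R(255) = (-6 - 1*(-520))/(17 + 3*(-520)) - (-1)*(-3042/7 - 500/7*255 + (⅐)*255²) = (-6 + 520)/(17 - 1560) - (-1)*(-3042/7 - 127500/7 + (⅐)*65025) = 514/(-1543) - (-1)*(-3042/7 - 127500/7 + 65025/7) = -1/1543*514 - (-1)*(-65517)/7 = -514/1543 - 1*65517/7 = -514/1543 - 65517/7 = -101096329/10801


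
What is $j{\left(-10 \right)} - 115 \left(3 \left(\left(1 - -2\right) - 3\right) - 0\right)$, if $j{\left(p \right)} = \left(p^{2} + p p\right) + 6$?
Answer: $206$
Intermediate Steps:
$j{\left(p \right)} = 6 + 2 p^{2}$ ($j{\left(p \right)} = \left(p^{2} + p^{2}\right) + 6 = 2 p^{2} + 6 = 6 + 2 p^{2}$)
$j{\left(-10 \right)} - 115 \left(3 \left(\left(1 - -2\right) - 3\right) - 0\right) = \left(6 + 2 \left(-10\right)^{2}\right) - 115 \left(3 \left(\left(1 - -2\right) - 3\right) - 0\right) = \left(6 + 2 \cdot 100\right) - 115 \left(3 \left(\left(1 + 2\right) - 3\right) + 0\right) = \left(6 + 200\right) - 115 \left(3 \left(3 - 3\right) + 0\right) = 206 - 115 \left(3 \cdot 0 + 0\right) = 206 - 115 \left(0 + 0\right) = 206 - 0 = 206 + 0 = 206$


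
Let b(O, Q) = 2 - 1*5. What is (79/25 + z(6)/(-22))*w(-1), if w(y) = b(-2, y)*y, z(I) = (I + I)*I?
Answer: -93/275 ≈ -0.33818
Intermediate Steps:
z(I) = 2*I² (z(I) = (2*I)*I = 2*I²)
b(O, Q) = -3 (b(O, Q) = 2 - 5 = -3)
w(y) = -3*y
(79/25 + z(6)/(-22))*w(-1) = (79/25 + (2*6²)/(-22))*(-3*(-1)) = (79*(1/25) + (2*36)*(-1/22))*3 = (79/25 + 72*(-1/22))*3 = (79/25 - 36/11)*3 = -31/275*3 = -93/275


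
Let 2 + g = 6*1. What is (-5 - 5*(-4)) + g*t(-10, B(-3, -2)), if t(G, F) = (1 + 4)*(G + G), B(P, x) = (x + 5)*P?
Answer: -385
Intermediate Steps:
B(P, x) = P*(5 + x) (B(P, x) = (5 + x)*P = P*(5 + x))
g = 4 (g = -2 + 6*1 = -2 + 6 = 4)
t(G, F) = 10*G (t(G, F) = 5*(2*G) = 10*G)
(-5 - 5*(-4)) + g*t(-10, B(-3, -2)) = (-5 - 5*(-4)) + 4*(10*(-10)) = (-5 + 20) + 4*(-100) = 15 - 400 = -385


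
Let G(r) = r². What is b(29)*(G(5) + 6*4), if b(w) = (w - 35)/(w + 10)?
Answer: -98/13 ≈ -7.5385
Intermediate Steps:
b(w) = (-35 + w)/(10 + w)
b(29)*(G(5) + 6*4) = ((-35 + 29)/(10 + 29))*(5² + 6*4) = (-6/39)*(25 + 24) = ((1/39)*(-6))*49 = -2/13*49 = -98/13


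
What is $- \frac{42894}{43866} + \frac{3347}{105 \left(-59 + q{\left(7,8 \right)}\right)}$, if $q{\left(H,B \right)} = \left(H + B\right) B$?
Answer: $- \frac{7106476}{15608985} \approx -0.45528$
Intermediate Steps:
$q{\left(H,B \right)} = B \left(B + H\right)$ ($q{\left(H,B \right)} = \left(B + H\right) B = B \left(B + H\right)$)
$- \frac{42894}{43866} + \frac{3347}{105 \left(-59 + q{\left(7,8 \right)}\right)} = - \frac{42894}{43866} + \frac{3347}{105 \left(-59 + 8 \left(8 + 7\right)\right)} = \left(-42894\right) \frac{1}{43866} + \frac{3347}{105 \left(-59 + 8 \cdot 15\right)} = - \frac{2383}{2437} + \frac{3347}{105 \left(-59 + 120\right)} = - \frac{2383}{2437} + \frac{3347}{105 \cdot 61} = - \frac{2383}{2437} + \frac{3347}{6405} = - \frac{7106476}{15608985}$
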